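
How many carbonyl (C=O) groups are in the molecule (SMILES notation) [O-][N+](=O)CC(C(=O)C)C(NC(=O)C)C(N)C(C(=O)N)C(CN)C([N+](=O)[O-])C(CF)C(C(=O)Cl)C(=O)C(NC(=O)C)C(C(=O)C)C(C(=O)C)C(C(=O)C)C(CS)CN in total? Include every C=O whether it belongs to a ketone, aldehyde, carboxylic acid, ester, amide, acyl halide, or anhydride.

9

CH(COCH3): ketone, 1 C=O (running total 1).
CH(NHCOCH3): amide, 1 C=O (running total 2).
CH(CONH2): amide, 1 C=O (running total 3).
CH(COCl): acyl halide, 1 C=O (running total 4).
CO: ketone, 1 C=O (running total 5).
CH(NHCOCH3): amide, 1 C=O (running total 6).
CH(COCH3): ketone, 1 C=O (running total 7).
CH(COCH3): ketone, 1 C=O (running total 8).
CH(COCH3): ketone, 1 C=O (running total 9).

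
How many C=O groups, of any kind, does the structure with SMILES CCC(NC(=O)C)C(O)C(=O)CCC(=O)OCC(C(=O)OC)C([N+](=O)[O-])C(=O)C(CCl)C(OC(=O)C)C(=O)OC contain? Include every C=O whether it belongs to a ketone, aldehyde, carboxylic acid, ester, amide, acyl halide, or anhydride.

7

CH(NHCOCH3): amide, 1 C=O (running total 1).
CO: ketone, 1 C=O (running total 2).
CH2COOCH2: ester, 1 C=O (running total 3).
CH(COOCH3): ester, 1 C=O (running total 4).
CO: ketone, 1 C=O (running total 5).
CH(OCOCH3): ester, 1 C=O (running total 6).
COOCH3: ester, 1 C=O (running total 7).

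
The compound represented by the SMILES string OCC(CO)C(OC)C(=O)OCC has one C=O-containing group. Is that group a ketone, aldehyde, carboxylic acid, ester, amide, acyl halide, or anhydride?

The carbonyl is in the COOCH2CH3 segment: –C(=O)OCH2CH3: carbonyl C bonded to C and to –OEt → ester.

ester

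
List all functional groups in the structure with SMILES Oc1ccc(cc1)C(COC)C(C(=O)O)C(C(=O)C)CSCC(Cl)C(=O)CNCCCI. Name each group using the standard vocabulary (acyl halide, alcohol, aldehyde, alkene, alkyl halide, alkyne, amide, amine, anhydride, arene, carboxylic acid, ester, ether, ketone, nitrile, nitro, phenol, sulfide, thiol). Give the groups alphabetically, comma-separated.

alkyl halide, amine, arene, carboxylic acid, ether, ketone, phenol, sulfide

Reading the structure from left to right:
  HOC6H4: –OH attached directly to an aromatic ring → phenol (not alcohol); the ring itself is an arene.
  CH(CH2OCH3): pendant –CH2OCH3: C–O–C linkage → ether.
  CH(COOH): pendant –COOH: carbonyl C bonded to C and –OH → carboxylic acid.
  CH(COCH3): pendant –COCH3: carbonyl C bonded to two carbons → ketone.
  CH2SCH2: C–S–C linkage → sulfide (thioether).
  CH(Cl): halogen on an sp³ carbon → alkyl halide.
  CO: –C(=O)– with carbon on both sides → ketone.
  CH2NHCH2: C–N–C with sp³ carbons and no adjacent C=O → amine (secondary).
  CH2I: halogen on an sp³ carbon → alkyl halide.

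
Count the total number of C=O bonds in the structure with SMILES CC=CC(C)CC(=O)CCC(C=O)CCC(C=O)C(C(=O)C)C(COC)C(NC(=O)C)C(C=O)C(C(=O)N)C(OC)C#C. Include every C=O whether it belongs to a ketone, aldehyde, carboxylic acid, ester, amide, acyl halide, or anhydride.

7

CO: ketone, 1 C=O (running total 1).
CH(CHO): aldehyde, 1 C=O (running total 2).
CH(CHO): aldehyde, 1 C=O (running total 3).
CH(COCH3): ketone, 1 C=O (running total 4).
CH(NHCOCH3): amide, 1 C=O (running total 5).
CH(CHO): aldehyde, 1 C=O (running total 6).
CH(CONH2): amide, 1 C=O (running total 7).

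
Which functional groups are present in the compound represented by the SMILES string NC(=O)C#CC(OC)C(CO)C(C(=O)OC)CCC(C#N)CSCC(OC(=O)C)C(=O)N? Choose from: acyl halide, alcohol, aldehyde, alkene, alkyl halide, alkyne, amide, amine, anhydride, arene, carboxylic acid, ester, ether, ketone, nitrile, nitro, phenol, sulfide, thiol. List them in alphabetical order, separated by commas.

Reading the structure from left to right:
  H2NCO: –C(=O)NH2: carbonyl C bonded to C and to N → amide (the N is not a separate amine).
  C≡C: C≡C triple bond → alkyne.
  CH(OCH3): pendant –OCH3: C–O–C with sp³ C, no adjacent C=O → ether.
  CH(CH2OH): pendant –CH2OH on an sp³ backbone C → alcohol.
  CH(COOCH3): pendant –COOCH3: carbonyl C bonded to C and –OCH3 → ester.
  CH(CN): pendant –C≡N: nitrile.
  CH2SCH2: C–S–C linkage → sulfide (thioether).
  CH(OCOCH3): pendant –OC(=O)CH3: an acyloxy group → ester.
  CONH2: –C(=O)NH2: carbonyl C bonded to C and to N → amide (the N is not a separate amine).

alcohol, alkyne, amide, ester, ether, nitrile, sulfide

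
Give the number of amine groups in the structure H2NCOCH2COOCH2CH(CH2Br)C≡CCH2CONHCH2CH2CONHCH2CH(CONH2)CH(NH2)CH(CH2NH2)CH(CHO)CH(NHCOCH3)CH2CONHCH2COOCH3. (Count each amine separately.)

Taking each segment in turn:
  H2NCO: –C(=O)NH2: carbonyl C bonded to C and to N → amide (the N is not a separate amine).
  CH2COOCH2: –C(=O)–O–C with C on the carbonyl side → ester.
  CH(CH2Br): pendant –CH2X: halogen on sp³ carbon → alkyl halide.
  C≡C: C≡C triple bond → alkyne.
  CH2CONHCH2: –C(=O)–N– linkage → amide (the N is not an amine).
  CH2CONHCH2: –C(=O)–N– linkage → amide (the N is not an amine).
  CH(CONH2): pendant –CONH2: carbonyl C bonded to C and N → amide.
  CH(NH2): –NH2 on an sp³ carbon with no adjacent C=O → amine.
  CH(CH2NH2): pendant –CH2NH2: N on sp³ C, no adjacent C=O → amine.
  CH(CHO): pendant –CHO: carbonyl C bonded to C and H → aldehyde.
  CH(NHCOCH3): pendant –NHC(=O)CH3: N bonded to a carbonyl → amide (not amine).
  CH2CONHCH2: –C(=O)–N– linkage → amide (the N is not an amine).
  COOCH3: –C(=O)OCH3: carbonyl C bonded to C and to –OCH3 → ester (not ketone + ether).
Amine appears at: CH(NH2), CH(CH2NH2) → 2.

2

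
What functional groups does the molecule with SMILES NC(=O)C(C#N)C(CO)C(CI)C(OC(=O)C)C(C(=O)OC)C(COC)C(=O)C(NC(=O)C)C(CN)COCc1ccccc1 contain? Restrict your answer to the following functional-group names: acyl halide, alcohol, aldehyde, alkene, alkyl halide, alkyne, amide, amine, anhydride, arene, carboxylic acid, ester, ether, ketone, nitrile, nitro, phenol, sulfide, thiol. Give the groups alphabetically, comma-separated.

Reading the structure from left to right:
  H2NCO: –C(=O)NH2: carbonyl C bonded to C and to N → amide (the N is not a separate amine).
  CH(CN): pendant –C≡N: nitrile.
  CH(CH2OH): pendant –CH2OH on an sp³ backbone C → alcohol.
  CH(CH2I): pendant –CH2X: halogen on sp³ carbon → alkyl halide.
  CH(OCOCH3): pendant –OC(=O)CH3: an acyloxy group → ester.
  CH(COOCH3): pendant –COOCH3: carbonyl C bonded to C and –OCH3 → ester.
  CH(CH2OCH3): pendant –CH2OCH3: C–O–C linkage → ether.
  CO: –C(=O)– with carbon on both sides → ketone.
  CH(NHCOCH3): pendant –NHC(=O)CH3: N bonded to a carbonyl → amide (not amine).
  CH(CH2NH2): pendant –CH2NH2: N on sp³ C, no adjacent C=O → amine.
  CH2OCH2: C–O–C with sp³ carbons on both sides and no adjacent C=O → ether.
  C6H5: –C6H5 phenyl ring → arene.

alcohol, alkyl halide, amide, amine, arene, ester, ether, ketone, nitrile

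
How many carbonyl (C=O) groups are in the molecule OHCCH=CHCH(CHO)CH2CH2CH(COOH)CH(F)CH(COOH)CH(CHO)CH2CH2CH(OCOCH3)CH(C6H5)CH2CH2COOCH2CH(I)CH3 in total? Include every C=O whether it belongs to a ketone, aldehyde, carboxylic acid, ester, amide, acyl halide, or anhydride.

OHC: aldehyde, 1 C=O (running total 1).
CH(CHO): aldehyde, 1 C=O (running total 2).
CH(COOH): carboxylic acid, 1 C=O (running total 3).
CH(COOH): carboxylic acid, 1 C=O (running total 4).
CH(CHO): aldehyde, 1 C=O (running total 5).
CH(OCOCH3): ester, 1 C=O (running total 6).
CH2COOCH2: ester, 1 C=O (running total 7).

7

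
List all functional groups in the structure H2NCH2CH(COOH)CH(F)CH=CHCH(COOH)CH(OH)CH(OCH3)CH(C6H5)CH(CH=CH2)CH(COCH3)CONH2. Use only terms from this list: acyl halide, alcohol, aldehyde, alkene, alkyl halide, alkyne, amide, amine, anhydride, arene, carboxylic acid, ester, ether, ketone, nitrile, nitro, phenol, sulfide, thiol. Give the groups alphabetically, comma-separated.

Taking each segment in turn:
  H2NCH2: –NH2 on an sp³ carbon with no adjacent C=O → amine.
  CH(COOH): pendant –COOH: carbonyl C bonded to C and –OH → carboxylic acid.
  CH(F): halogen on an sp³ carbon → alkyl halide.
  CH=CH: C=C double bond → alkene.
  CH(COOH): pendant –COOH: carbonyl C bonded to C and –OH → carboxylic acid.
  CH(OH): –OH on an sp³ carbon → alcohol (secondary).
  CH(OCH3): pendant –OCH3: C–O–C with sp³ C, no adjacent C=O → ether.
  CH(C6H5): pendant –C6H5: benzene ring → arene.
  CH(CH=CH2): pendant –CH=CH2: C=C double bond → alkene.
  CH(COCH3): pendant –COCH3: carbonyl C bonded to two carbons → ketone.
  CONH2: –C(=O)NH2: carbonyl C bonded to C and to N → amide (the N is not a separate amine).

alcohol, alkene, alkyl halide, amide, amine, arene, carboxylic acid, ether, ketone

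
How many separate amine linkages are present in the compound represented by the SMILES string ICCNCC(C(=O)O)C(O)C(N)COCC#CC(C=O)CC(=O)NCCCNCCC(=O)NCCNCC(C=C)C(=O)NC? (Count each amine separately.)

Working along the chain:
  ICH2: halogen on an sp³ carbon → alkyl halide.
  CH2NHCH2: C–N–C with sp³ carbons and no adjacent C=O → amine (secondary).
  CH(COOH): pendant –COOH: carbonyl C bonded to C and –OH → carboxylic acid.
  CH(OH): –OH on an sp³ carbon → alcohol (secondary).
  CH(NH2): –NH2 on an sp³ carbon with no adjacent C=O → amine.
  CH2OCH2: C–O–C with sp³ carbons on both sides and no adjacent C=O → ether.
  C≡C: C≡C triple bond → alkyne.
  CH(CHO): pendant –CHO: carbonyl C bonded to C and H → aldehyde.
  CH2CONHCH2: –C(=O)–N– linkage → amide (the N is not an amine).
  CH2NHCH2: C–N–C with sp³ carbons and no adjacent C=O → amine (secondary).
  CH2CONHCH2: –C(=O)–N– linkage → amide (the N is not an amine).
  CH2NHCH2: C–N–C with sp³ carbons and no adjacent C=O → amine (secondary).
  CH(CH=CH2): pendant –CH=CH2: C=C double bond → alkene.
  CONHCH3: –C(=O)NHCH3: carbonyl C bonded to C and to N → amide (the N is not an amine).
Amine appears at: CH2NHCH2, CH(NH2), CH2NHCH2, CH2NHCH2 → 4.

4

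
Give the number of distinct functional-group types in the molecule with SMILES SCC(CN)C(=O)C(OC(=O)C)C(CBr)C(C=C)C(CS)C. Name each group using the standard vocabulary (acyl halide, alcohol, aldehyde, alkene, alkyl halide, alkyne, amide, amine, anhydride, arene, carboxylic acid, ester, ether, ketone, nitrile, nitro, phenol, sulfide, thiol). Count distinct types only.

6

–SH on an sp³ carbon → thiol.
pendant –CH2NH2: N on sp³ C, no adjacent C=O → amine.
–C(=O)– with carbon on both sides → ketone.
pendant –OC(=O)CH3: an acyloxy group → ester.
pendant –CH2X: halogen on sp³ carbon → alkyl halide.
pendant –CH=CH2: C=C double bond → alkene.
pendant –CH2SH → thiol.
Distinct types present: alkene, alkyl halide, amine, ester, ketone, thiol.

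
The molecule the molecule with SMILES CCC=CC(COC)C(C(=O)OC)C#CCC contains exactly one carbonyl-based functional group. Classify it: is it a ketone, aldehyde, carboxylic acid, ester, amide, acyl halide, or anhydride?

ester

The carbonyl is in the CH(COOCH3) segment: pendant –COOCH3: carbonyl C bonded to C and –OCH3 → ester.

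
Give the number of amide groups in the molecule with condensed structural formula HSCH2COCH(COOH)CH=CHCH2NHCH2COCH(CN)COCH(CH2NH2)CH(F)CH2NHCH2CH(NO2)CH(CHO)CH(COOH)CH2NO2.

0

Working along the chain:
  HSCH2: –SH on an sp³ carbon → thiol.
  CO: –C(=O)– with carbon on both sides → ketone.
  CH(COOH): pendant –COOH: carbonyl C bonded to C and –OH → carboxylic acid.
  CH=CH: C=C double bond → alkene.
  CH2NHCH2: C–N–C with sp³ carbons and no adjacent C=O → amine (secondary).
  CO: –C(=O)– with carbon on both sides → ketone.
  CH(CN): pendant –C≡N: nitrile.
  CO: –C(=O)– with carbon on both sides → ketone.
  CH(CH2NH2): pendant –CH2NH2: N on sp³ C, no adjacent C=O → amine.
  CH(F): halogen on an sp³ carbon → alkyl halide.
  CH2NHCH2: C–N–C with sp³ carbons and no adjacent C=O → amine (secondary).
  CH(NO2): –NO2 on an sp³ carbon → nitro (the N=O is not a carbonyl).
  CH(CHO): pendant –CHO: carbonyl C bonded to C and H → aldehyde.
  CH(COOH): pendant –COOH: carbonyl C bonded to C and –OH → carboxylic acid.
  CH2NO2: –NO2 on carbon → nitro group.
No segment is a amide: CH2NHCH2 is amine, not amide; CH(CH2NH2) is amine, not amide; CH2NHCH2 is amine, not amide. → 0.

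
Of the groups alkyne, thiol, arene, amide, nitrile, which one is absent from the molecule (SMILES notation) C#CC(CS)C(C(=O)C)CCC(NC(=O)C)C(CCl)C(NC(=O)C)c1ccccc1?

alkyne: present (HC≡C — C≡C triple bond → alkyne).
arene: present (C6H5 — –C6H5 phenyl ring → arene).
amide: present (CH(NHCOCH3) — pendant –NHC(=O)CH3: N bonded to a carbonyl → amide (not amine)).
thiol: present (CH(CH2SH) — pendant –CH2SH → thiol).
nitrile: absent. In HC≡C, the triple bond is C≡C, not C≡N.

nitrile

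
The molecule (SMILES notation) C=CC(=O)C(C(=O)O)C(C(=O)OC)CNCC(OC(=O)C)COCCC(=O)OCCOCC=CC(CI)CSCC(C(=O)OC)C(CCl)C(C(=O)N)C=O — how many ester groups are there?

4

C=C double bond → alkene.
–C(=O)– with carbon on both sides → ketone.
pendant –COOH: carbonyl C bonded to C and –OH → carboxylic acid.
pendant –COOCH3: carbonyl C bonded to C and –OCH3 → ester.
C–N–C with sp³ carbons and no adjacent C=O → amine (secondary).
pendant –OC(=O)CH3: an acyloxy group → ester.
C–O–C with sp³ carbons on both sides and no adjacent C=O → ether.
–C(=O)–O–C with C on the carbonyl side → ester.
C–O–C with sp³ carbons on both sides and no adjacent C=O → ether.
C=C double bond → alkene.
pendant –CH2X: halogen on sp³ carbon → alkyl halide.
C–S–C linkage → sulfide (thioether).
pendant –COOCH3: carbonyl C bonded to C and –OCH3 → ester.
pendant –CH2X: halogen on sp³ carbon → alkyl halide.
pendant –CONH2: carbonyl C bonded to C and N → amide.
terminal –CHO: carbonyl C bonded to H and C → aldehyde.
Ester appears at: CH(COOCH3), CH(OCOCH3), CH2COOCH2, CH(COOCH3) → 4.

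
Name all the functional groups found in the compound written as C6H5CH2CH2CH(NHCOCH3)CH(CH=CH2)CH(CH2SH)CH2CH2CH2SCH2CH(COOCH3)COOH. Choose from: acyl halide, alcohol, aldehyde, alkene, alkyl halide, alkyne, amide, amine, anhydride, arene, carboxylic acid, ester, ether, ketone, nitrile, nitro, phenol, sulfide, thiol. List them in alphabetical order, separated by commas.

Taking each segment in turn:
  C6H5: C6H5– phenyl ring → arene.
  CH(NHCOCH3): pendant –NHC(=O)CH3: N bonded to a carbonyl → amide (not amine).
  CH(CH=CH2): pendant –CH=CH2: C=C double bond → alkene.
  CH(CH2SH): pendant –CH2SH → thiol.
  CH2SCH2: C–S–C linkage → sulfide (thioether).
  CH(COOCH3): pendant –COOCH3: carbonyl C bonded to C and –OCH3 → ester.
  COOH: –COOH: carbonyl C bonded to –OH and C → carboxylic acid (the –OH is not a separate alcohol).

alkene, amide, arene, carboxylic acid, ester, sulfide, thiol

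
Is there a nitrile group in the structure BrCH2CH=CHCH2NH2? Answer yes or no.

no

Taking each segment in turn:
  BrCH2: halogen on an sp³ carbon → alkyl halide.
  CH=CH: C=C double bond → alkene.
  CH2NH2: –NH2 on an sp³ carbon with no adjacent C=O → amine.
The groups actually present are: alkene, alkyl halide, amine.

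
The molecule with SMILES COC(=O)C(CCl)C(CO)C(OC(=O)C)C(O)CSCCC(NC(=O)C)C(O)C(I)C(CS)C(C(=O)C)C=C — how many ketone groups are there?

Reading the structure from left to right:
  CH3OOC: CH3O–C(=O)–: carbonyl C bonded to C and to –OCH3 → ester (not ketone + ether).
  CH(CH2Cl): pendant –CH2X: halogen on sp³ carbon → alkyl halide.
  CH(CH2OH): pendant –CH2OH on an sp³ backbone C → alcohol.
  CH(OCOCH3): pendant –OC(=O)CH3: an acyloxy group → ester.
  CH(OH): –OH on an sp³ carbon → alcohol (secondary).
  CH2SCH2: C–S–C linkage → sulfide (thioether).
  CH(NHCOCH3): pendant –NHC(=O)CH3: N bonded to a carbonyl → amide (not amine).
  CH(OH): –OH on an sp³ carbon → alcohol (secondary).
  CH(I): halogen on an sp³ carbon → alkyl halide.
  CH(CH2SH): pendant –CH2SH → thiol.
  CH(COCH3): pendant –COCH3: carbonyl C bonded to two carbons → ketone.
  CH=CH2: C=C double bond → alkene.
Ketone appears at: CH(COCH3) → 1.

1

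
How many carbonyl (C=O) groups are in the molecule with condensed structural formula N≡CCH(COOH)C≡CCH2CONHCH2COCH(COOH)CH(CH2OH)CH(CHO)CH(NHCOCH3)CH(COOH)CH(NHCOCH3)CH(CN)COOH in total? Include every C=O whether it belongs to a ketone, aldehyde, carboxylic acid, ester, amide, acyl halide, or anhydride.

9

CH(COOH): carboxylic acid, 1 C=O (running total 1).
CH2CONHCH2: amide, 1 C=O (running total 2).
CO: ketone, 1 C=O (running total 3).
CH(COOH): carboxylic acid, 1 C=O (running total 4).
CH(CHO): aldehyde, 1 C=O (running total 5).
CH(NHCOCH3): amide, 1 C=O (running total 6).
CH(COOH): carboxylic acid, 1 C=O (running total 7).
CH(NHCOCH3): amide, 1 C=O (running total 8).
COOH: carboxylic acid, 1 C=O (running total 9).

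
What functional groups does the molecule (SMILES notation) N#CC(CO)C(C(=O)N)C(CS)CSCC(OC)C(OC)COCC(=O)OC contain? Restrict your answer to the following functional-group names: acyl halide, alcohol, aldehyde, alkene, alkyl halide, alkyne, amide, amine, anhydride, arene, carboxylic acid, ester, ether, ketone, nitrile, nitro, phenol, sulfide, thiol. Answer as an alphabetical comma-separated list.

Taking each segment in turn:
  N≡C: N≡C–: carbon triple-bonded to nitrogen → nitrile.
  CH(CH2OH): pendant –CH2OH on an sp³ backbone C → alcohol.
  CH(CONH2): pendant –CONH2: carbonyl C bonded to C and N → amide.
  CH(CH2SH): pendant –CH2SH → thiol.
  CH2SCH2: C–S–C linkage → sulfide (thioether).
  CH(OCH3): pendant –OCH3: C–O–C with sp³ C, no adjacent C=O → ether.
  CH(OCH3): pendant –OCH3: C–O–C with sp³ C, no adjacent C=O → ether.
  CH2OCH2: C–O–C with sp³ carbons on both sides and no adjacent C=O → ether.
  COOCH3: –C(=O)OCH3: carbonyl C bonded to C and to –OCH3 → ester (not ketone + ether).

alcohol, amide, ester, ether, nitrile, sulfide, thiol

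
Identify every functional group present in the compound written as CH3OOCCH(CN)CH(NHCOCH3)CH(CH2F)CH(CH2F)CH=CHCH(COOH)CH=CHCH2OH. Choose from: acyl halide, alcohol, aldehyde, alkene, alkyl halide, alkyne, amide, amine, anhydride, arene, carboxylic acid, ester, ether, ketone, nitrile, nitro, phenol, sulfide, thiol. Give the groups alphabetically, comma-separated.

alcohol, alkene, alkyl halide, amide, carboxylic acid, ester, nitrile

CH3O–C(=O)–: carbonyl C bonded to C and to –OCH3 → ester (not ketone + ether).
pendant –C≡N: nitrile.
pendant –NHC(=O)CH3: N bonded to a carbonyl → amide (not amine).
pendant –CH2X: halogen on sp³ carbon → alkyl halide.
pendant –CH2X: halogen on sp³ carbon → alkyl halide.
C=C double bond → alkene.
pendant –COOH: carbonyl C bonded to C and –OH → carboxylic acid.
C=C double bond → alkene.
–OH on an sp³ carbon → alcohol.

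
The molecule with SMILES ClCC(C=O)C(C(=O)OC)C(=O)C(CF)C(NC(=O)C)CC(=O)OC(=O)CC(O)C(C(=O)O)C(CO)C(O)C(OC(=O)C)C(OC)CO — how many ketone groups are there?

halogen on an sp³ carbon → alkyl halide.
pendant –CHO: carbonyl C bonded to C and H → aldehyde.
pendant –COOCH3: carbonyl C bonded to C and –OCH3 → ester.
–C(=O)– with carbon on both sides → ketone.
pendant –CH2X: halogen on sp³ carbon → alkyl halide.
pendant –NHC(=O)CH3: N bonded to a carbonyl → amide (not amine).
two acyl groups sharing one oxygen, –C(=O)–O–C(=O)– → anhydride.
–OH on an sp³ carbon → alcohol (secondary).
pendant –COOH: carbonyl C bonded to C and –OH → carboxylic acid.
pendant –CH2OH on an sp³ backbone C → alcohol.
–OH on an sp³ carbon → alcohol (secondary).
pendant –OC(=O)CH3: an acyloxy group → ester.
pendant –OCH3: C–O–C with sp³ C, no adjacent C=O → ether.
–OH on an sp³ carbon → alcohol.
Ketone appears at: CO → 1.

1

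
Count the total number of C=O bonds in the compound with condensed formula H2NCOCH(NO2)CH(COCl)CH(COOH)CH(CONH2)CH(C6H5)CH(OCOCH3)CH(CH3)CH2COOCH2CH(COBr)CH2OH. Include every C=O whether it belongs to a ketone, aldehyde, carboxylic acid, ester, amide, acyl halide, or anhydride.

H2NCO: amide, 1 C=O (running total 1).
CH(COCl): acyl halide, 1 C=O (running total 2).
CH(COOH): carboxylic acid, 1 C=O (running total 3).
CH(CONH2): amide, 1 C=O (running total 4).
CH(OCOCH3): ester, 1 C=O (running total 5).
CH2COOCH2: ester, 1 C=O (running total 6).
CH(COBr): acyl halide, 1 C=O (running total 7).

7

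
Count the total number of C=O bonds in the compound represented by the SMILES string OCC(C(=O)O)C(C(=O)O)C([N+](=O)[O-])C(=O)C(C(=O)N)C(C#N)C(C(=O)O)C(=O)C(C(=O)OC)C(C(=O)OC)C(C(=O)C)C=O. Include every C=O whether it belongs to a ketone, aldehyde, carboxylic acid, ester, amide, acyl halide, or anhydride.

10

CH(COOH): carboxylic acid, 1 C=O (running total 1).
CH(COOH): carboxylic acid, 1 C=O (running total 2).
CO: ketone, 1 C=O (running total 3).
CH(CONH2): amide, 1 C=O (running total 4).
CH(COOH): carboxylic acid, 1 C=O (running total 5).
CO: ketone, 1 C=O (running total 6).
CH(COOCH3): ester, 1 C=O (running total 7).
CH(COOCH3): ester, 1 C=O (running total 8).
CH(COCH3): ketone, 1 C=O (running total 9).
CHO: aldehyde, 1 C=O (running total 10).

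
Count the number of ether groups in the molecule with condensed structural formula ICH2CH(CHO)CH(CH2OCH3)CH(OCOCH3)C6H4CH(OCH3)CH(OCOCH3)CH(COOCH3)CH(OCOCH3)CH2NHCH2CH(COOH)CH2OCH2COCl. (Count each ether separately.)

Working along the chain:
  ICH2: halogen on an sp³ carbon → alkyl halide.
  CH(CHO): pendant –CHO: carbonyl C bonded to C and H → aldehyde.
  CH(CH2OCH3): pendant –CH2OCH3: C–O–C linkage → ether.
  CH(OCOCH3): pendant –OC(=O)CH3: an acyloxy group → ester.
  C6H4: para-disubstituted benzene ring → arene.
  CH(OCH3): pendant –OCH3: C–O–C with sp³ C, no adjacent C=O → ether.
  CH(OCOCH3): pendant –OC(=O)CH3: an acyloxy group → ester.
  CH(COOCH3): pendant –COOCH3: carbonyl C bonded to C and –OCH3 → ester.
  CH(OCOCH3): pendant –OC(=O)CH3: an acyloxy group → ester.
  CH2NHCH2: C–N–C with sp³ carbons and no adjacent C=O → amine (secondary).
  CH(COOH): pendant –COOH: carbonyl C bonded to C and –OH → carboxylic acid.
  CH2OCH2: C–O–C with sp³ carbons on both sides and no adjacent C=O → ether.
  COCl: –C(=O)Cl: carbonyl C bonded to C and to a halogen → acyl halide (not alkyl halide).
Ether appears at: CH(CH2OCH3), CH(OCH3), CH2OCH2 → 3.

3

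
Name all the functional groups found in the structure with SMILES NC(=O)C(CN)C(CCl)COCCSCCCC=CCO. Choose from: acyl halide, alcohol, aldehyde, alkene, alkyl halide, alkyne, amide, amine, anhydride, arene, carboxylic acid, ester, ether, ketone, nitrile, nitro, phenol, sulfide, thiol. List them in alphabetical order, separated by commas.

alcohol, alkene, alkyl halide, amide, amine, ether, sulfide

Working along the chain:
  H2NCO: –C(=O)NH2: carbonyl C bonded to C and to N → amide (the N is not a separate amine).
  CH(CH2NH2): pendant –CH2NH2: N on sp³ C, no adjacent C=O → amine.
  CH(CH2Cl): pendant –CH2X: halogen on sp³ carbon → alkyl halide.
  CH2OCH2: C–O–C with sp³ carbons on both sides and no adjacent C=O → ether.
  CH2SCH2: C–S–C linkage → sulfide (thioether).
  CH=CH: C=C double bond → alkene.
  CH2OH: –OH on an sp³ carbon → alcohol.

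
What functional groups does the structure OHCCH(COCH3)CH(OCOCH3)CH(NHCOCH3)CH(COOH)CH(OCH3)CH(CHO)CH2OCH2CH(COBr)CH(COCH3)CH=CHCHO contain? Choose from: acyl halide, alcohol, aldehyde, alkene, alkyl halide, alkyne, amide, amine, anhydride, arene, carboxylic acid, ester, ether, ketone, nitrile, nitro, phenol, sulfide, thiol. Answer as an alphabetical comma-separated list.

Reading the structure from left to right:
  OHC: terminal –CHO: carbonyl C bonded to H and C → aldehyde.
  CH(COCH3): pendant –COCH3: carbonyl C bonded to two carbons → ketone.
  CH(OCOCH3): pendant –OC(=O)CH3: an acyloxy group → ester.
  CH(NHCOCH3): pendant –NHC(=O)CH3: N bonded to a carbonyl → amide (not amine).
  CH(COOH): pendant –COOH: carbonyl C bonded to C and –OH → carboxylic acid.
  CH(OCH3): pendant –OCH3: C–O–C with sp³ C, no adjacent C=O → ether.
  CH(CHO): pendant –CHO: carbonyl C bonded to C and H → aldehyde.
  CH2OCH2: C–O–C with sp³ carbons on both sides and no adjacent C=O → ether.
  CH(COBr): pendant –C(=O)X: carbonyl C bonded to C and halogen → acyl halide.
  CH(COCH3): pendant –COCH3: carbonyl C bonded to two carbons → ketone.
  CH=CH: C=C double bond → alkene.
  CHO: terminal –CHO: carbonyl C bonded to H and C → aldehyde.

acyl halide, aldehyde, alkene, amide, carboxylic acid, ester, ether, ketone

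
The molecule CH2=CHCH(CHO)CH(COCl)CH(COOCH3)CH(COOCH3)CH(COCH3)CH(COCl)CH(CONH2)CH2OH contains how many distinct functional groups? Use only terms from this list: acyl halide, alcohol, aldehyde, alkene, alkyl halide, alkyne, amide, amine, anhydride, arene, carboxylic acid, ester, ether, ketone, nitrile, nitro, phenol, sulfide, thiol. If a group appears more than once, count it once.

7

Taking each segment in turn:
  CH2=CH: C=C double bond → alkene.
  CH(CHO): pendant –CHO: carbonyl C bonded to C and H → aldehyde.
  CH(COCl): pendant –C(=O)X: carbonyl C bonded to C and halogen → acyl halide.
  CH(COOCH3): pendant –COOCH3: carbonyl C bonded to C and –OCH3 → ester.
  CH(COOCH3): pendant –COOCH3: carbonyl C bonded to C and –OCH3 → ester.
  CH(COCH3): pendant –COCH3: carbonyl C bonded to two carbons → ketone.
  CH(COCl): pendant –C(=O)X: carbonyl C bonded to C and halogen → acyl halide.
  CH(CONH2): pendant –CONH2: carbonyl C bonded to C and N → amide.
  CH2OH: –OH on an sp³ carbon → alcohol.
Distinct types present: acyl halide, alcohol, aldehyde, alkene, amide, ester, ketone.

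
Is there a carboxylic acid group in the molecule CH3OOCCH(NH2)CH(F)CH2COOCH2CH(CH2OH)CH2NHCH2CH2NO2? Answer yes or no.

CH3O–C(=O)–: carbonyl C bonded to C and to –OCH3 → ester (not ketone + ether).
–NH2 on an sp³ carbon with no adjacent C=O → amine.
halogen on an sp³ carbon → alkyl halide.
–C(=O)–O–C with C on the carbonyl side → ester.
pendant –CH2OH on an sp³ backbone C → alcohol.
C–N–C with sp³ carbons and no adjacent C=O → amine (secondary).
–NO2 on carbon → nitro group.
In each of CH3OOC and CH2COOCH2, the acyl oxygen is bonded to carbon (–O–C), not to H, so this is an ester.
The groups actually present are: alcohol, alkyl halide, amine, ester, nitro.

no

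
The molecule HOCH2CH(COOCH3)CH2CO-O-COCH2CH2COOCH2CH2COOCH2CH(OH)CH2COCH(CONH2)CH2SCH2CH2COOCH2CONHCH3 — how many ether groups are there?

0

HO– on an sp³ carbon → alcohol.
pendant –COOCH3: carbonyl C bonded to C and –OCH3 → ester.
two acyl groups sharing one oxygen, –C(=O)–O–C(=O)– → anhydride.
–C(=O)–O–C with C on the carbonyl side → ester.
–C(=O)–O–C with C on the carbonyl side → ester.
–OH on an sp³ carbon → alcohol (secondary).
–C(=O)– with carbon on both sides → ketone.
pendant –CONH2: carbonyl C bonded to C and N → amide.
C–S–C linkage → sulfide (thioether).
–C(=O)–O–C with C on the carbonyl side → ester.
–C(=O)NHCH3: carbonyl C bonded to C and to N → amide (the N is not an amine).
No segment is a ether: HOCH2 is alcohol, not ether; CH(COOCH3) is ester, not ether; CH2CO-O-COCH2 is anhydride, not ether. → 0.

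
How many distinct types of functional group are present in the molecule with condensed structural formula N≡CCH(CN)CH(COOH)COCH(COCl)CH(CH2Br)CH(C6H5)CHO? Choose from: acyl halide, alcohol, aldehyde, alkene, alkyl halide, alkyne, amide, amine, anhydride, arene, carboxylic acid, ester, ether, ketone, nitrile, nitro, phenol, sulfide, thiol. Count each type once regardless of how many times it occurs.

7

Taking each segment in turn:
  N≡C: N≡C–: carbon triple-bonded to nitrogen → nitrile.
  CH(CN): pendant –C≡N: nitrile.
  CH(COOH): pendant –COOH: carbonyl C bonded to C and –OH → carboxylic acid.
  CO: –C(=O)– with carbon on both sides → ketone.
  CH(COCl): pendant –C(=O)X: carbonyl C bonded to C and halogen → acyl halide.
  CH(CH2Br): pendant –CH2X: halogen on sp³ carbon → alkyl halide.
  CH(C6H5): pendant –C6H5: benzene ring → arene.
  CHO: terminal –CHO: carbonyl C bonded to H and C → aldehyde.
Distinct types present: acyl halide, aldehyde, alkyl halide, arene, carboxylic acid, ketone, nitrile.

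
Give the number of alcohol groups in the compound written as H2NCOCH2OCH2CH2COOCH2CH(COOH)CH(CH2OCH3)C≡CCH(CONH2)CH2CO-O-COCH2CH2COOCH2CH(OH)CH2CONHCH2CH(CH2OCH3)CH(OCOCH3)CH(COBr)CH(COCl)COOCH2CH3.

1

–C(=O)NH2: carbonyl C bonded to C and to N → amide (the N is not a separate amine).
C–O–C with sp³ carbons on both sides and no adjacent C=O → ether.
–C(=O)–O–C with C on the carbonyl side → ester.
pendant –COOH: carbonyl C bonded to C and –OH → carboxylic acid.
pendant –CH2OCH3: C–O–C linkage → ether.
C≡C triple bond → alkyne.
pendant –CONH2: carbonyl C bonded to C and N → amide.
two acyl groups sharing one oxygen, –C(=O)–O–C(=O)– → anhydride.
–C(=O)–O–C with C on the carbonyl side → ester.
–OH on an sp³ carbon → alcohol (secondary).
–C(=O)–N– linkage → amide (the N is not an amine).
pendant –CH2OCH3: C–O–C linkage → ether.
pendant –OC(=O)CH3: an acyloxy group → ester.
pendant –C(=O)X: carbonyl C bonded to C and halogen → acyl halide.
pendant –C(=O)X: carbonyl C bonded to C and halogen → acyl halide.
–C(=O)OCH2CH3: carbonyl C bonded to C and to –OEt → ester.
Alcohol appears at: CH(OH) → 1.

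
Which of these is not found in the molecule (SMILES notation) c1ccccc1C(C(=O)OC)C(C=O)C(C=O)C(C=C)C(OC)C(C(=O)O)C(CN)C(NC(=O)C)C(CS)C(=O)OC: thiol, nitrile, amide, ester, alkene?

thiol: present (CH(CH2SH) — pendant –CH2SH → thiol).
amide: present (CH(NHCOCH3) — pendant –NHC(=O)CH3: N bonded to a carbonyl → amide (not amine)).
ester: present (CH(COOCH3) — pendant –COOCH3: carbonyl C bonded to C and –OCH3 → ester).
alkene: present (CH(CH=CH2) — pendant –CH=CH2: C=C double bond → alkene).
nitrile: no segment matches this pattern.

nitrile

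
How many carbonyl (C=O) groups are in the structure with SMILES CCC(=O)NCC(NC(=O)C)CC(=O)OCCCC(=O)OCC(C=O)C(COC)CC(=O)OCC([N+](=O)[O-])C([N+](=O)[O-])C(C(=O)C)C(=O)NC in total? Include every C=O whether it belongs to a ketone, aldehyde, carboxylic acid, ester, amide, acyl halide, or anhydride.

CH2CONHCH2: amide, 1 C=O (running total 1).
CH(NHCOCH3): amide, 1 C=O (running total 2).
CH2COOCH2: ester, 1 C=O (running total 3).
CH2COOCH2: ester, 1 C=O (running total 4).
CH(CHO): aldehyde, 1 C=O (running total 5).
CH2COOCH2: ester, 1 C=O (running total 6).
CH(COCH3): ketone, 1 C=O (running total 7).
CONHCH3: amide, 1 C=O (running total 8).

8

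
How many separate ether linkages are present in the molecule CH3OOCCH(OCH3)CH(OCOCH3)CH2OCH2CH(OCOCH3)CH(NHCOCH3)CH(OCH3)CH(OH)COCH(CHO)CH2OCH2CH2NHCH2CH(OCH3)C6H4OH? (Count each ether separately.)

Reading the structure from left to right:
  CH3OOC: CH3O–C(=O)–: carbonyl C bonded to C and to –OCH3 → ester (not ketone + ether).
  CH(OCH3): pendant –OCH3: C–O–C with sp³ C, no adjacent C=O → ether.
  CH(OCOCH3): pendant –OC(=O)CH3: an acyloxy group → ester.
  CH2OCH2: C–O–C with sp³ carbons on both sides and no adjacent C=O → ether.
  CH(OCOCH3): pendant –OC(=O)CH3: an acyloxy group → ester.
  CH(NHCOCH3): pendant –NHC(=O)CH3: N bonded to a carbonyl → amide (not amine).
  CH(OCH3): pendant –OCH3: C–O–C with sp³ C, no adjacent C=O → ether.
  CH(OH): –OH on an sp³ carbon → alcohol (secondary).
  CO: –C(=O)– with carbon on both sides → ketone.
  CH(CHO): pendant –CHO: carbonyl C bonded to C and H → aldehyde.
  CH2OCH2: C–O–C with sp³ carbons on both sides and no adjacent C=O → ether.
  CH2NHCH2: C–N–C with sp³ carbons and no adjacent C=O → amine (secondary).
  CH(OCH3): pendant –OCH3: C–O–C with sp³ C, no adjacent C=O → ether.
  C6H4OH: –OH attached directly to an aromatic ring → phenol (not alcohol); the ring itself is an arene.
Ether appears at: CH(OCH3), CH2OCH2, CH(OCH3), CH2OCH2, CH(OCH3) → 5.

5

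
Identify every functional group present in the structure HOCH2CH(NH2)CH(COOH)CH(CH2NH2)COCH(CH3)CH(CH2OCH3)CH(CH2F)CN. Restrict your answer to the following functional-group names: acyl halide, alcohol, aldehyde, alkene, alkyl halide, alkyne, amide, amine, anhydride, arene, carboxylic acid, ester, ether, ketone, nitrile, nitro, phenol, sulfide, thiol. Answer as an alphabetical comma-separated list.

HO– on an sp³ carbon → alcohol.
–NH2 on an sp³ carbon with no adjacent C=O → amine.
pendant –COOH: carbonyl C bonded to C and –OH → carboxylic acid.
pendant –CH2NH2: N on sp³ C, no adjacent C=O → amine.
–C(=O)– with carbon on both sides → ketone.
pendant –CH2OCH3: C–O–C linkage → ether.
pendant –CH2X: halogen on sp³ carbon → alkyl halide.
–C≡N: carbon triple-bonded to nitrogen → nitrile.

alcohol, alkyl halide, amine, carboxylic acid, ether, ketone, nitrile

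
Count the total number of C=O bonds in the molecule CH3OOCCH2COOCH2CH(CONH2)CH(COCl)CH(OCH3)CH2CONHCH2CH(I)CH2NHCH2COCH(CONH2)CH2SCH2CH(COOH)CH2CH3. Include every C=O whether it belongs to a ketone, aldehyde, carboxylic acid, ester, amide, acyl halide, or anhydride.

8

CH3OOC: ester, 1 C=O (running total 1).
CH2COOCH2: ester, 1 C=O (running total 2).
CH(CONH2): amide, 1 C=O (running total 3).
CH(COCl): acyl halide, 1 C=O (running total 4).
CH2CONHCH2: amide, 1 C=O (running total 5).
CO: ketone, 1 C=O (running total 6).
CH(CONH2): amide, 1 C=O (running total 7).
CH(COOH): carboxylic acid, 1 C=O (running total 8).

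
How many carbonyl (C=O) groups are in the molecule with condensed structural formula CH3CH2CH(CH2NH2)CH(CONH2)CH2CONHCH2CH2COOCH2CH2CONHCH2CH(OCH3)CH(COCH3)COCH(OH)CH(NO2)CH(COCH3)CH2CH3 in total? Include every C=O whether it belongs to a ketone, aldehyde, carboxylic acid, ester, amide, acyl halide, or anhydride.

7

CH(CONH2): amide, 1 C=O (running total 1).
CH2CONHCH2: amide, 1 C=O (running total 2).
CH2COOCH2: ester, 1 C=O (running total 3).
CH2CONHCH2: amide, 1 C=O (running total 4).
CH(COCH3): ketone, 1 C=O (running total 5).
CO: ketone, 1 C=O (running total 6).
CH(COCH3): ketone, 1 C=O (running total 7).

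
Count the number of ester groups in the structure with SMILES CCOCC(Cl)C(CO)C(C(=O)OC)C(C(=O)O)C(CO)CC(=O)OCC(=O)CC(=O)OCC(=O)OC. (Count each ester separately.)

Working along the chain:
  CH2OCH2: C–O–C with sp³ carbons on both sides and no adjacent C=O → ether.
  CH(Cl): halogen on an sp³ carbon → alkyl halide.
  CH(CH2OH): pendant –CH2OH on an sp³ backbone C → alcohol.
  CH(COOCH3): pendant –COOCH3: carbonyl C bonded to C and –OCH3 → ester.
  CH(COOH): pendant –COOH: carbonyl C bonded to C and –OH → carboxylic acid.
  CH(CH2OH): pendant –CH2OH on an sp³ backbone C → alcohol.
  CH2COOCH2: –C(=O)–O–C with C on the carbonyl side → ester.
  CO: –C(=O)– with carbon on both sides → ketone.
  CH2COOCH2: –C(=O)–O–C with C on the carbonyl side → ester.
  COOCH3: –C(=O)OCH3: carbonyl C bonded to C and to –OCH3 → ester (not ketone + ether).
Ester appears at: CH(COOCH3), CH2COOCH2, CH2COOCH2, COOCH3 → 4.

4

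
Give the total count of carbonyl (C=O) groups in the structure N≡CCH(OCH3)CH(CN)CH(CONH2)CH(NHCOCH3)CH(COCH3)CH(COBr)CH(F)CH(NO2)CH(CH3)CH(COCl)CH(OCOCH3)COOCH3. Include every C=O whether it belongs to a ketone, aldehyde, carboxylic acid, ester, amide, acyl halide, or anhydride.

7

CH(CONH2): amide, 1 C=O (running total 1).
CH(NHCOCH3): amide, 1 C=O (running total 2).
CH(COCH3): ketone, 1 C=O (running total 3).
CH(COBr): acyl halide, 1 C=O (running total 4).
CH(COCl): acyl halide, 1 C=O (running total 5).
CH(OCOCH3): ester, 1 C=O (running total 6).
COOCH3: ester, 1 C=O (running total 7).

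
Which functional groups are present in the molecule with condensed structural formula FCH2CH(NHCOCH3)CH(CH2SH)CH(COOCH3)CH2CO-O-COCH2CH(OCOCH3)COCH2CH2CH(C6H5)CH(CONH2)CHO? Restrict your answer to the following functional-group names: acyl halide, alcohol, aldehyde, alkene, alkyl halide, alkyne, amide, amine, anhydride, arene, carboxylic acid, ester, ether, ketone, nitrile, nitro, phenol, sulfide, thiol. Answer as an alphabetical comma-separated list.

Taking each segment in turn:
  FCH2: halogen on an sp³ carbon → alkyl halide.
  CH(NHCOCH3): pendant –NHC(=O)CH3: N bonded to a carbonyl → amide (not amine).
  CH(CH2SH): pendant –CH2SH → thiol.
  CH(COOCH3): pendant –COOCH3: carbonyl C bonded to C and –OCH3 → ester.
  CH2CO-O-COCH2: two acyl groups sharing one oxygen, –C(=O)–O–C(=O)– → anhydride.
  CH(OCOCH3): pendant –OC(=O)CH3: an acyloxy group → ester.
  CO: –C(=O)– with carbon on both sides → ketone.
  CH(C6H5): pendant –C6H5: benzene ring → arene.
  CH(CONH2): pendant –CONH2: carbonyl C bonded to C and N → amide.
  CHO: terminal –CHO: carbonyl C bonded to H and C → aldehyde.

aldehyde, alkyl halide, amide, anhydride, arene, ester, ketone, thiol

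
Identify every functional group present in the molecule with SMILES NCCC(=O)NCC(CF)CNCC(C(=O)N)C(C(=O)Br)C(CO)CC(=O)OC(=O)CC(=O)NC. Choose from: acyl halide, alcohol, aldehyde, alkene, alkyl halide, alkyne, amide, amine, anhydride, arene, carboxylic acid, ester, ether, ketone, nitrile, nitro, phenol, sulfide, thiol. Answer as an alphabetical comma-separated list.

Working along the chain:
  H2NCH2: –NH2 on an sp³ carbon with no adjacent C=O → amine.
  CH2CONHCH2: –C(=O)–N– linkage → amide (the N is not an amine).
  CH(CH2F): pendant –CH2X: halogen on sp³ carbon → alkyl halide.
  CH2NHCH2: C–N–C with sp³ carbons and no adjacent C=O → amine (secondary).
  CH(CONH2): pendant –CONH2: carbonyl C bonded to C and N → amide.
  CH(COBr): pendant –C(=O)X: carbonyl C bonded to C and halogen → acyl halide.
  CH(CH2OH): pendant –CH2OH on an sp³ backbone C → alcohol.
  CH2CO-O-COCH2: two acyl groups sharing one oxygen, –C(=O)–O–C(=O)– → anhydride.
  CONHCH3: –C(=O)NHCH3: carbonyl C bonded to C and to N → amide (the N is not an amine).

acyl halide, alcohol, alkyl halide, amide, amine, anhydride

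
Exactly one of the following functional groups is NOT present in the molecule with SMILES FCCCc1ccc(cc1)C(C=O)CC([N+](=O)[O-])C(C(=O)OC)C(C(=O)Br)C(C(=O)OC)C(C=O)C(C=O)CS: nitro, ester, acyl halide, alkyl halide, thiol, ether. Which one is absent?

ester: present (CH(COOCH3) — pendant –COOCH3: carbonyl C bonded to C and –OCH3 → ester).
thiol: present (CH2SH — –SH on an sp³ carbon → thiol).
acyl halide: present (CH(COBr) — pendant –C(=O)X: carbonyl C bonded to C and halogen → acyl halide).
nitro: present (CH(NO2) — –NO2 on an sp³ carbon → nitro (the N=O is not a carbonyl)).
alkyl halide: present (FCH2 — halogen on an sp³ carbon → alkyl halide).
ether: absent. In CH(COOCH3), the C–O–C oxygen is adjacent to a C=O, so it belongs to an ester, not an ether.

ether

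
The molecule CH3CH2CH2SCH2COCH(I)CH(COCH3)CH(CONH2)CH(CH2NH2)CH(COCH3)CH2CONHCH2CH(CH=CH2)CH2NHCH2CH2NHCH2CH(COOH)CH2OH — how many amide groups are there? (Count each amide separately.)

2

Taking each segment in turn:
  CH2SCH2: C–S–C linkage → sulfide (thioether).
  CO: –C(=O)– with carbon on both sides → ketone.
  CH(I): halogen on an sp³ carbon → alkyl halide.
  CH(COCH3): pendant –COCH3: carbonyl C bonded to two carbons → ketone.
  CH(CONH2): pendant –CONH2: carbonyl C bonded to C and N → amide.
  CH(CH2NH2): pendant –CH2NH2: N on sp³ C, no adjacent C=O → amine.
  CH(COCH3): pendant –COCH3: carbonyl C bonded to two carbons → ketone.
  CH2CONHCH2: –C(=O)–N– linkage → amide (the N is not an amine).
  CH(CH=CH2): pendant –CH=CH2: C=C double bond → alkene.
  CH2NHCH2: C–N–C with sp³ carbons and no adjacent C=O → amine (secondary).
  CH2NHCH2: C–N–C with sp³ carbons and no adjacent C=O → amine (secondary).
  CH(COOH): pendant –COOH: carbonyl C bonded to C and –OH → carboxylic acid.
  CH2OH: –OH on an sp³ carbon → alcohol.
Amide appears at: CH(CONH2), CH2CONHCH2 → 2.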